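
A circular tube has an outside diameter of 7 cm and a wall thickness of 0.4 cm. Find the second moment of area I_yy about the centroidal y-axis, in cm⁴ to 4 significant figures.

I_yy ≈ 45.33 cm⁴

Break the section into simple shapes (no overlaps), measuring from the bottom-left corner of the bounding box.
Outer circle: ⌀7, A = 38.4845 cm², x = 3.5 cm, Ī = 117.859 cm⁴.
Bore (subtracted): ⌀6.2, A = 30.1907 cm², x = 3.5 cm, Ī = 72.5332 cm⁴.
By symmetry the centroid is at mid-width, x̄ = 3.5 cm.
All pieces are centred on the centroidal y-axis, so I = ΣĪ (holes subtracted) = 45.3256 cm⁴.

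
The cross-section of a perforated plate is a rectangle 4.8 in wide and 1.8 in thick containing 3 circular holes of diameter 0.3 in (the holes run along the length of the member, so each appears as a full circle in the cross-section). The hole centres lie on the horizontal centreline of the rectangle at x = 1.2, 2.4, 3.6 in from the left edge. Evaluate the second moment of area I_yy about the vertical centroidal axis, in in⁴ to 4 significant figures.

Treat the section as a set of non-overlapping primitives; coordinates are from the bounding-box lower-left.
Plate: 4.8 × 1.8, A = 8.64 in², x = 2.4 in, Ī = 16.5888 in⁴.
Hole 1 (subtracted): ⌀0.3, A = 0.0706858 in², x = 1.2 in, Ī = 0.000397608 in⁴.
Hole 2 (subtracted): ⌀0.3, A = 0.0706858 in², x = 2.4 in, Ī = 0.000397608 in⁴.
Hole 3 (subtracted): ⌀0.3, A = 0.0706858 in², x = 3.6 in, Ī = 0.000397608 in⁴.
By symmetry the centroid is at mid-width, x̄ = 2.4 in.
Transfer each piece to the vertical centroidal axis using Ī + A·d² with d = x − 2.4:
  plate: d = 0 in → contributes +16.5888 in⁴
  hole 1: d = -1.2 in → contributes −0.102185 in⁴
  hole 2: d = 0 in → contributes −0.000397608 in⁴
  hole 3: d = 1.2 in → contributes −0.102185 in⁴
Total I = 16.384 in⁴.

I_yy ≈ 16.38 in⁴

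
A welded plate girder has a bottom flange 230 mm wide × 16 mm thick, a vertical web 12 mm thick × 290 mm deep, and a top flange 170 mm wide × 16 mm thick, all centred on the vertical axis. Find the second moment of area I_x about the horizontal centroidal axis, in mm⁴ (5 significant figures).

Treat the section as a set of non-overlapping primitives; coordinates are from the bounding-box lower-left.
Bottom plate: 230 × 16, A = 3 680 mm², y = 8 mm, Ī = 78506.67 mm⁴.
Web plate: 12 × 290, A = 3 480 mm², y = 161 mm, Ī = 24 389 000 mm⁴.
Top plate: 170 × 16, A = 2 720 mm², y = 314 mm, Ī = 58026.67 mm⁴.
Centroid: ȳ = ΣA·y / ΣA = 146.1336 mm.
Transfer each piece to the horizontal centroidal axis using Ī + A·d² with d = y − 146.1336:
  bottom plate: d = -138.1336 mm → contributes +70 296 190 mm⁴
  web plate: d = 14.8664 mm → contributes +25 158 114 mm⁴
  top plate: d = 167.8664 mm → contributes +76 705 253 mm⁴
Total I = 172 159 557 mm⁴.

I_x ≈ 1.7216 × 10⁸ mm⁴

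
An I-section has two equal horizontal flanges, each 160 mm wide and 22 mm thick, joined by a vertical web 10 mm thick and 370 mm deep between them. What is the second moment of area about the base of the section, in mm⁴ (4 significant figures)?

I_base ≈ 7.731 × 10⁸ mm⁴

Split into non-overlapping primitives; take the origin at the lower-left of the bounding box.
Bottom flange: 160 × 22, A = 3 520 mm², y = 11 mm, Ī = 141 973 mm⁴.
Web: 10 × 370, A = 3 700 mm², y = 207 mm, Ī = 42 210 833 mm⁴.
Top flange: 160 × 22, A = 3 520 mm², y = 403 mm, Ī = 141 973 mm⁴.
Transfer each piece to a horizontal axis along the bottom face using Ī + A·d² with d = y − 0:
  bottom flange: d = 11 mm → contributes +567 893 mm⁴
  web: d = 207 mm → contributes +200 752 133 mm⁴
  top flange: d = 403 mm → contributes +571 821 653 mm⁴
Total I = 773 141 680 mm⁴.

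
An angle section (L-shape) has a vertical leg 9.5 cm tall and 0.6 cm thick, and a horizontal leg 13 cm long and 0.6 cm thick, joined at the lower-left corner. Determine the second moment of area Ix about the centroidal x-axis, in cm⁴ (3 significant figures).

Break the section into simple shapes (no overlaps), measuring from the bottom-left corner of the bounding box.
Vertical leg: 0.6 × 9.5, A = 5.7 cm², y = 4.75 cm, Ī = 42.869 cm⁴.
Horizontal leg (remainder): 12.4 × 0.6, A = 7.44 cm², y = 0.3 cm, Ī = 0.2232 cm⁴.
Centroid: ȳ = ΣA·y / ΣA = 2.2304 cm.
Transfer each piece to the centroidal x-axis using Ī + A·d² with d = y − 2.2304:
  vertical leg: d = 2.5196 cm → contributes +79.056 cm⁴
  horizontal leg (remainder): d = -1.9304 cm → contributes +27.947 cm⁴
Total I = 107 cm⁴.

Ix ≈ 107 cm⁴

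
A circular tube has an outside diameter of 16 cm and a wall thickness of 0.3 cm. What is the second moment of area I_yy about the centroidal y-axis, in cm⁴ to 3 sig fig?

I_yy ≈ 456 cm⁴

Decompose the section into non-overlapping parts with the origin at the bottom-left of its bounding rectangle.
Outer circle: ⌀16, A = 201.06 cm², x = 8 cm, Ī = 3 217 cm⁴.
Bore (subtracted): ⌀15.4, A = 186.27 cm², x = 8 cm, Ī = 2760.9 cm⁴.
By symmetry the centroid is at mid-width, x̄ = 8 cm.
All pieces are centred on the centroidal y-axis, so I = ΣĪ (holes subtracted) = 456.08 cm⁴.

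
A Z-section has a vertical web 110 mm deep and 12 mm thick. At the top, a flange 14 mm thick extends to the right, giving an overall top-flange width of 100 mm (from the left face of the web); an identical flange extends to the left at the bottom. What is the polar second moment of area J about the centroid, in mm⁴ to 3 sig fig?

J ≈ 1.48 × 10⁷ mm⁴

Decompose the section into non-overlapping parts with the origin at the bottom-left of its bounding rectangle.
Web: 12 × 110, A = 1 320 mm², y = 55 mm, Ī = 1 331 000 mm⁴.
Top flange (beyond web): 88 × 14, A = 1 232 mm², y = 103 mm, Ī = 20 123 mm⁴.
Bottom flange (beyond web): 88 × 14, A = 1 232 mm², y = 7 mm, Ī = 20 123 mm⁴.
Centroid: ȳ = ΣA·y / ΣA = 55 mm.
Transfer each piece to the centroidal x-axis using Ī + A·d² with d = y − 55:
  web: d = 0 mm → contributes +1 331 000 mm⁴
  top flange (beyond web): d = 48 mm → contributes +2 858 651 mm⁴
  bottom flange (beyond web): d = -48 mm → contributes +2 858 651 mm⁴
Total I = 7 048 301 mm⁴.
For the y-axis: x̄ = 94 mm.
Repeating about the centroidal y-axis gives I_y = 7 765 941 mm⁴.
Polar second moment: J = I_x + I_y = 14 814 243 mm⁴.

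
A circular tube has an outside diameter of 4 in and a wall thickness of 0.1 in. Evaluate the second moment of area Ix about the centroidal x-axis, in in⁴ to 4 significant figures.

Ix ≈ 2.331 in⁴

Break the section into simple shapes (no overlaps), measuring from the bottom-left corner of the bounding box.
Outer circle: ⌀4, A = 12.5664 in², y = 2 in, Ī = 12.5664 in⁴.
Bore (subtracted): ⌀3.8, A = 11.3411 in², y = 2 in, Ī = 10.2354 in⁴.
By symmetry the centroid is at mid-height, ȳ = 2 in.
All pieces are centred on the centroidal x-axis, so I = ΣĪ (holes subtracted) = 2.33098 in⁴.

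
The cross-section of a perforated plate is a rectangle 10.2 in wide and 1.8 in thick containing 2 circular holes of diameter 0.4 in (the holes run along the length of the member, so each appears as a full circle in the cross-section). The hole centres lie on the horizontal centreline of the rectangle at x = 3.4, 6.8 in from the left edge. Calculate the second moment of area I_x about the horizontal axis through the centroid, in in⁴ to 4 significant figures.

I_x ≈ 4.955 in⁴

Treat the section as a set of non-overlapping primitives; coordinates are from the bounding-box lower-left.
Plate: 10.2 × 1.8, A = 18.36 in², y = 0.9 in, Ī = 4.9572 in⁴.
Hole 1 (subtracted): ⌀0.4, A = 0.125664 in², y = 0.9 in, Ī = 0.00125664 in⁴.
Hole 2 (subtracted): ⌀0.4, A = 0.125664 in², y = 0.9 in, Ī = 0.00125664 in⁴.
By symmetry the centroid is at mid-height, ȳ = 0.9 in.
All pieces are centred on the horizontal axis through the centroid, so I = ΣĪ (holes subtracted) = 4.95469 in⁴.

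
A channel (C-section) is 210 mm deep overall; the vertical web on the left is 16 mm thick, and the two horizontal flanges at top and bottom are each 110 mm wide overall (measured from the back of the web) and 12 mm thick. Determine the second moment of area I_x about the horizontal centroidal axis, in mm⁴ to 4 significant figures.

I_x ≈ 3.449 × 10⁷ mm⁴

Treat the section as a set of non-overlapping primitives; coordinates are from the bounding-box lower-left.
Web: 16 × 210, A = 3 360 mm², y = 105 mm, Ī = 12 348 000 mm⁴.
Top flange (beyond web): 94 × 12, A = 1 128 mm², y = 204 mm, Ī = 13 536 mm⁴.
Bottom flange (beyond web): 94 × 12, A = 1 128 mm², y = 6 mm, Ī = 13 536 mm⁴.
By symmetry the centroid is at mid-height, ȳ = 105 mm.
Transfer each piece to the horizontal centroidal axis using Ī + A·d² with d = y − 105:
  web: d = 0 mm → contributes +12 348 000 mm⁴
  top flange (beyond web): d = 99 mm → contributes +11 069 064 mm⁴
  bottom flange (beyond web): d = -99 mm → contributes +11 069 064 mm⁴
Total I = 34 486 128 mm⁴.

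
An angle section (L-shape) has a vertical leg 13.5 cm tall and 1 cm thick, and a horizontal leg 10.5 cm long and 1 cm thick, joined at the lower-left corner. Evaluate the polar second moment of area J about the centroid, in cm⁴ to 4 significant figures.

J ≈ 649.9 cm⁴

Treat the section as a set of non-overlapping primitives; coordinates are from the bounding-box lower-left.
Vertical leg: 1 × 13.5, A = 13.5 cm², y = 6.75 cm, Ī = 205.031 cm⁴.
Horizontal leg (remainder): 9.5 × 1, A = 9.5 cm², y = 0.5 cm, Ī = 0.791667 cm⁴.
Centroid: ȳ = ΣA·y / ΣA = 4.16848 cm.
Transfer each piece to the centroidal x-axis using Ī + A·d² with d = y − 4.16848:
  vertical leg: d = 2.58152 cm → contributes +294.999 cm⁴
  horizontal leg (remainder): d = -3.66848 cm → contributes +128.64 cm⁴
Total I = 423.639 cm⁴.
For the y-axis: x̄ = 2.66848 cm.
Repeating about the centroidal y-axis gives I_y = 226.264 cm⁴.
Polar second moment: J = I_x + I_y = 649.903 cm⁴.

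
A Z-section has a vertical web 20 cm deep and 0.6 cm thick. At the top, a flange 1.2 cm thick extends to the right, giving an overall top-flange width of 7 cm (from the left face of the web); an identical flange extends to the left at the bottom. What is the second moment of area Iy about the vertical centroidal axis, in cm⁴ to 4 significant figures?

Iy ≈ 240.9 cm⁴

Decompose the section into non-overlapping parts with the origin at the bottom-left of its bounding rectangle.
Web: 0.6 × 20, A = 12 cm², x = 6.7 cm, Ī = 0.36 cm⁴.
Top flange (beyond web): 6.4 × 1.2, A = 7.68 cm², x = 10.2 cm, Ī = 26.2144 cm⁴.
Bottom flange (beyond web): 6.4 × 1.2, A = 7.68 cm², x = 3.2 cm, Ī = 26.2144 cm⁴.
Centroid: x̄ = ΣA·x / ΣA = 6.7 cm.
Transfer each piece to the vertical centroidal axis using Ī + A·d² with d = x − 6.7:
  web: d = 0 cm → contributes +0.36 cm⁴
  top flange (beyond web): d = 3.5 cm → contributes +120.294 cm⁴
  bottom flange (beyond web): d = -3.5 cm → contributes +120.294 cm⁴
Total I = 240.949 cm⁴.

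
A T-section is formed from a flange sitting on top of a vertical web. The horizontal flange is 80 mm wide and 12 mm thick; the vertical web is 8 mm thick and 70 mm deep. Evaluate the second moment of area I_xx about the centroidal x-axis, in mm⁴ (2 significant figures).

Decompose the section into non-overlapping parts with the origin at the bottom-left of its bounding rectangle.
Flange: 80 × 12, A = 960 mm², y = 76 mm, Ī = 11 520 mm⁴.
Web: 8 × 70, A = 560 mm², y = 35 mm, Ī = 228 667 mm⁴.
Centroid: ȳ = ΣA·y / ΣA = 60.89 mm.
Transfer each piece to the centroidal x-axis using Ī + A·d² with d = y − 60.89:
  flange: d = 15.11 mm → contributes +230 562 mm⁴
  web: d = -25.89 mm → contributes +604 168 mm⁴
Total I = 834 730 mm⁴.

I_xx ≈ 8.3 × 10⁵ mm⁴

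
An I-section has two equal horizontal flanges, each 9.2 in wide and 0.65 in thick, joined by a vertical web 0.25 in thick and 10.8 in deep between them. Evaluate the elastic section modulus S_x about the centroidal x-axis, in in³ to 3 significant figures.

Decompose the section into non-overlapping parts with the origin at the bottom-left of its bounding rectangle.
Bottom flange: 9.2 × 0.65, A = 5.98 in², y = 0.325 in, Ī = 0.21055 in⁴.
Web: 0.25 × 10.8, A = 2.7 in², y = 6.05 in, Ī = 26.244 in⁴.
Top flange: 9.2 × 0.65, A = 5.98 in², y = 11.775 in, Ī = 0.21055 in⁴.
By symmetry the centroid is at mid-height, ȳ = 6.05 in.
Transfer each piece to the centroidal x-axis using Ī + A·d² with d = y − 6.05:
  bottom flange: d = -5.725 in → contributes +196.21 in⁴
  web: d = 0 in → contributes +26.244 in⁴
  top flange: d = 5.725 in → contributes +196.21 in⁴
Total I = 418.66 in⁴.
Extreme fibre distance c = 6.05 in; S = I/c = 69.2 in³.

S_x ≈ 69.2 in³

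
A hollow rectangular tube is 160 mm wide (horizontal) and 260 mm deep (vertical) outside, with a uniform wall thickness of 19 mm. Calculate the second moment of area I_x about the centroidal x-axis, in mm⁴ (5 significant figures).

Treat the section as a set of non-overlapping primitives; coordinates are from the bounding-box lower-left.
Outer rectangle: 160 × 260, A = 41 600 mm², y = 130 mm, Ī = 234 346 667 mm⁴.
Inner void (subtracted): 122 × 222, A = 27 084 mm², y = 130 mm, Ī = 111 233 988 mm⁴.
By symmetry the centroid is at mid-height, ȳ = 130 mm.
All pieces are centred on the centroidal x-axis, so I = ΣĪ (holes subtracted) = 123 112 679 mm⁴.

I_x ≈ 1.2311 × 10⁸ mm⁴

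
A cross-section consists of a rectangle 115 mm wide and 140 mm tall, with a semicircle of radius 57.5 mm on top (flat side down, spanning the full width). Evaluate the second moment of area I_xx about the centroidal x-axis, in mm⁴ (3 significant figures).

I_xx ≈ 6.25 × 10⁷ mm⁴

Split into non-overlapping primitives; take the origin at the lower-left of the bounding box.
Rectangular body: 115 × 140, A = 16 100 mm², y = 70 mm, Ī = 26 296 667 mm⁴.
Semicircular cap: semicircle r = 57.5, A = 5193.4 mm², y = 164.4 mm, Ī = 1 199 785 mm⁴.
Centroid: ȳ = ΣA·y / ΣA = 93.025 mm.
Transfer each piece to the centroidal x-axis using Ī + A·d² with d = y − 93.025:
  rectangular body: d = -23.025 mm → contributes +34 832 063 mm⁴
  semicircular cap: d = 71.379 mm → contributes +27 660 039 mm⁴
Total I = 62 492 102 mm⁴.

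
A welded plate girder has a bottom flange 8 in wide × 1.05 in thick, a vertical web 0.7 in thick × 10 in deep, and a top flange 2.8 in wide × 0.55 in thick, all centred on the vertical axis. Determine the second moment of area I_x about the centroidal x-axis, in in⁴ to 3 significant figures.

Decompose the section into non-overlapping parts with the origin at the bottom-left of its bounding rectangle.
Bottom plate: 8 × 1.05, A = 8.4 in², y = 0.525 in, Ī = 0.77175 in⁴.
Web plate: 0.7 × 10, A = 7 in², y = 6.05 in, Ī = 58.333 in⁴.
Top plate: 2.8 × 0.55, A = 1.54 in², y = 11.325 in, Ī = 0.038821 in⁴.
Centroid: ȳ = ΣA·y / ΣA = 3.7899 in.
Transfer each piece to the centroidal x-axis using Ī + A·d² with d = y − 3.7899:
  bottom plate: d = -3.2649 in → contributes +90.311 in⁴
  web plate: d = 2.2601 in → contributes +94.09 in⁴
  top plate: d = 7.5351 in → contributes +87.477 in⁴
Total I = 271.88 in⁴.

I_x ≈ 272 in⁴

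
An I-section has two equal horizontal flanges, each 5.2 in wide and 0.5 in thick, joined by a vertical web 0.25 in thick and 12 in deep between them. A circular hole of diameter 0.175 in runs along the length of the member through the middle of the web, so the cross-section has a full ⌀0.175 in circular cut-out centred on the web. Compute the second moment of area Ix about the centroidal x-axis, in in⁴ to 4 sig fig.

Decompose the section into non-overlapping parts with the origin at the bottom-left of its bounding rectangle.
Bottom flange: 5.2 × 0.5, A = 2.6 in², y = 0.25 in, Ī = 0.0541667 in⁴.
Web: 0.25 × 12, A = 3 in², y = 6.5 in, Ī = 36 in⁴.
Top flange: 5.2 × 0.5, A = 2.6 in², y = 12.75 in, Ī = 0.0541667 in⁴.
Hole (subtracted): ⌀0.175, A = 0.0240528 in², y = 6.5 in, Ī = 0.0000460386 in⁴.
By symmetry the centroid is at mid-height, ȳ = 6.5 in.
Transfer each piece to the centroidal x-axis using Ī + A·d² with d = y − 6.5:
  bottom flange: d = -6.25 in → contributes +101.617 in⁴
  web: d = 0 in → contributes +36 in⁴
  top flange: d = 6.25 in → contributes +101.617 in⁴
  hole: d = 0 in → contributes −0.0000460386 in⁴
Total I = 239.233 in⁴.

Ix ≈ 239.2 in⁴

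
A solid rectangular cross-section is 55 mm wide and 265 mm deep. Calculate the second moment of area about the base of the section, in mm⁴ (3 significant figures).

I_base ≈ 3.41 × 10⁸ mm⁴

The section: 55 × 265, A = 14 575 mm², y = 132.5 mm, Ī = 85 294 115 mm⁴.
Transfer it to the base of the section using Ī + A·d² with d = y − 0:
  the section: d = 132.5 mm → contributes +341 176 458 mm⁴
Total I = 341 176 458 mm⁴.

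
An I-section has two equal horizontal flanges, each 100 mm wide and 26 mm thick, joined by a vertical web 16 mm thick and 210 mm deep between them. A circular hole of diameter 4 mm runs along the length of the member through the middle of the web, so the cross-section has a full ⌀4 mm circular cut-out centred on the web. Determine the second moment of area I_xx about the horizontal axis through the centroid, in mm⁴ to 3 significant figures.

Decompose the section into non-overlapping parts with the origin at the bottom-left of its bounding rectangle.
Bottom flange: 100 × 26, A = 2 600 mm², y = 13 mm, Ī = 146 467 mm⁴.
Web: 16 × 210, A = 3 360 mm², y = 131 mm, Ī = 12 348 000 mm⁴.
Top flange: 100 × 26, A = 2 600 mm², y = 249 mm, Ī = 146 467 mm⁴.
Hole (subtracted): ⌀4, A = 12.566 mm², y = 131 mm, Ī = 12.566 mm⁴.
By symmetry the centroid is at mid-height, ȳ = 131 mm.
Transfer each piece to the horizontal axis through the centroid using Ī + A·d² with d = y − 131:
  bottom flange: d = -118 mm → contributes +36 348 867 mm⁴
  web: d = 0 mm → contributes +12 348 000 mm⁴
  top flange: d = 118 mm → contributes +36 348 867 mm⁴
  hole: d = 0 mm → contributes −12.566 mm⁴
Total I = 85 045 721 mm⁴.

I_xx ≈ 8.50 × 10⁷ mm⁴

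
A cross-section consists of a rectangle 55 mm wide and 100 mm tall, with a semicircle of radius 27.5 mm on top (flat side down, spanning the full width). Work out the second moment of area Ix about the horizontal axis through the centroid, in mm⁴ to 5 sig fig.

Ix ≈ 8.3617 × 10⁶ mm⁴

Split into non-overlapping primitives; take the origin at the lower-left of the bounding box.
Rectangular body: 55 × 100, A = 5 500 mm², y = 50 mm, Ī = 4 583 333 mm⁴.
Semicircular cap: semicircle r = 27.5, A = 1187.915 mm², y = 111.6714 mm, Ī = 62771.55 mm⁴.
Centroid: ȳ = ΣA·y / ΣA = 60.95413 mm.
Transfer each piece to the horizontal axis through the centroid using Ī + A·d² with d = y − 60.95413:
  rectangular body: d = -10.95413 mm → contributes +5 243 295 mm⁴
  semicircular cap: d = 50.71723 mm → contributes +3 118 370 mm⁴
Total I = 8 361 665 mm⁴.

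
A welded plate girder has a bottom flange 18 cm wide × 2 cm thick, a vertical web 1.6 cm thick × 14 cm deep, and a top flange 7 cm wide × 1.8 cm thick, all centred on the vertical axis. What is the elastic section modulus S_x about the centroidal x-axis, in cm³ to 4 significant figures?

Break the section into simple shapes (no overlaps), measuring from the bottom-left corner of the bounding box.
Bottom plate: 18 × 2, A = 36 cm², y = 1 cm, Ī = 12 cm⁴.
Web plate: 1.6 × 14, A = 22.4 cm², y = 9 cm, Ī = 365.867 cm⁴.
Top plate: 7 × 1.8, A = 12.6 cm², y = 16.9 cm, Ī = 3.402 cm⁴.
Centroid: ȳ = ΣA·y / ΣA = 6.34563 cm.
Transfer each piece to the centroidal x-axis using Ī + A·d² with d = y − 6.34563:
  bottom plate: d = -5.34563 cm → contributes +1040.73 cm⁴
  web plate: d = 2.65437 cm → contributes +523.689 cm⁴
  top plate: d = 10.5544 cm → contributes +1406.97 cm⁴
Total I = 2971.39 cm⁴.
Extreme fibre distance c = 11.4544 cm; S = I/c = 259.411 cm³.

S_x ≈ 259.4 cm³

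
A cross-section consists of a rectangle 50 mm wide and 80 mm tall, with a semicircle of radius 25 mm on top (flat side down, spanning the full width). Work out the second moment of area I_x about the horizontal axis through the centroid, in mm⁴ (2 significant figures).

I_x ≈ 4.2 × 10⁶ mm⁴

Treat the section as a set of non-overlapping primitives; coordinates are from the bounding-box lower-left.
Rectangular body: 50 × 80, A = 4 000 mm², y = 40 mm, Ī = 2 133 333 mm⁴.
Semicircular cap: semicircle r = 25, A = 981.7 mm², y = 90.61 mm, Ī = 42 874 mm⁴.
Centroid: ȳ = ΣA·y / ΣA = 49.97 mm.
Transfer each piece to the horizontal axis through the centroid using Ī + A·d² with d = y − 49.97:
  rectangular body: d = -9.974 mm → contributes +2 531 234 mm⁴
  semicircular cap: d = 40.64 mm → contributes +1 664 067 mm⁴
Total I = 4 195 301 mm⁴.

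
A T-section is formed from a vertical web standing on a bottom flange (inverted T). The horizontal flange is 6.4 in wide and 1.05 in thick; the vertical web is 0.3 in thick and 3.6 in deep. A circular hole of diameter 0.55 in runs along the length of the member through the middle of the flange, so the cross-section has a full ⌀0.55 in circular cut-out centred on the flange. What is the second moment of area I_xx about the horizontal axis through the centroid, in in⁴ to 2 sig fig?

I_xx ≈ 6.8 in⁴

Break the section into simple shapes (no overlaps), measuring from the bottom-left corner of the bounding box.
Flange: 6.4 × 1.05, A = 6.72 in², y = 0.525 in, Ī = 0.6174 in⁴.
Web: 0.3 × 3.6, A = 1.08 in², y = 2.85 in, Ī = 1.166 in⁴.
Hole (subtracted): ⌀0.55, A = 0.2376 in², y = 0.525 in, Ī = 0.004492 in⁴.
Centroid: ȳ = ΣA·y / ΣA = 0.857 in.
Transfer each piece to the horizontal axis through the centroid using Ī + A·d² with d = y − 0.857:
  flange: d = -0.332 in → contributes +1.358 in⁴
  web: d = 1.993 in → contributes +5.456 in⁴
  hole: d = -0.332 in → contributes −0.03068 in⁴
Total I = 6.784 in⁴.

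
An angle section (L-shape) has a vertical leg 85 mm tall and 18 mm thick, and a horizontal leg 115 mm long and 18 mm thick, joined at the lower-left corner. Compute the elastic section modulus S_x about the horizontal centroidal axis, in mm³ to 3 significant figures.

Break the section into simple shapes (no overlaps), measuring from the bottom-left corner of the bounding box.
Vertical leg: 18 × 85, A = 1 530 mm², y = 42.5 mm, Ī = 921 188 mm⁴.
Horizontal leg (remainder): 97 × 18, A = 1 746 mm², y = 9 mm, Ī = 47 142 mm⁴.
Centroid: ȳ = ΣA·y / ΣA = 24.646 mm.
Transfer each piece to the horizontal centroidal axis using Ī + A·d² with d = y − 24.646:
  vertical leg: d = 17.854 mm → contributes +1 408 920 mm⁴
  horizontal leg (remainder): d = -15.646 mm → contributes +474 536 mm⁴
Total I = 1 883 457 mm⁴.
Extreme fibre distance c = 60.354 mm; S = I/c = 31 207 mm³.

S_x ≈ 3.12 × 10⁴ mm³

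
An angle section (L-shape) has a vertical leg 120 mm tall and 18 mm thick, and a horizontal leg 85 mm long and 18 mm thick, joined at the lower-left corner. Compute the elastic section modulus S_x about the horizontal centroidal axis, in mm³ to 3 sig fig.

Split into non-overlapping primitives; take the origin at the lower-left of the bounding box.
Vertical leg: 18 × 120, A = 2 160 mm², y = 60 mm, Ī = 2 592 000 mm⁴.
Horizontal leg (remainder): 67 × 18, A = 1 206 mm², y = 9 mm, Ī = 32 562 mm⁴.
Centroid: ȳ = ΣA·y / ΣA = 41.727 mm.
Transfer each piece to the horizontal centroidal axis using Ī + A·d² with d = y − 41.727:
  vertical leg: d = 18.273 mm → contributes +3 313 208 mm⁴
  horizontal leg (remainder): d = -32.727 mm → contributes +1 324 278 mm⁴
Total I = 4 637 486 mm⁴.
Extreme fibre distance c = 78.273 mm; S = I/c = 59 248 mm³.

S_x ≈ 5.92 × 10⁴ mm³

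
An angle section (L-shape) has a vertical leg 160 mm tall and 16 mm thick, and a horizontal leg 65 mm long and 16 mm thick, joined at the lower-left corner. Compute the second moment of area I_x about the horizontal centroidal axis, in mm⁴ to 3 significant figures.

I_x ≈ 8.59 × 10⁶ mm⁴

Decompose the section into non-overlapping parts with the origin at the bottom-left of its bounding rectangle.
Vertical leg: 16 × 160, A = 2 560 mm², y = 80 mm, Ī = 5 461 333 mm⁴.
Horizontal leg (remainder): 49 × 16, A = 784 mm², y = 8 mm, Ī = 16 725 mm⁴.
Centroid: ȳ = ΣA·y / ΣA = 63.12 mm.
Transfer each piece to the horizontal centroidal axis using Ī + A·d² with d = y − 63.12:
  vertical leg: d = 16.88 mm → contributes +6 190 798 mm⁴
  horizontal leg (remainder): d = -55.12 mm → contributes +2 398 652 mm⁴
Total I = 8 589 451 mm⁴.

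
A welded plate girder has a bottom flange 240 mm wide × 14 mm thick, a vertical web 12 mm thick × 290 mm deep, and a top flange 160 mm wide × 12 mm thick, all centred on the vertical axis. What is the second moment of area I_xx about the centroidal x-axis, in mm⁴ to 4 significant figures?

I_xx ≈ 1.403 × 10⁸ mm⁴

Break the section into simple shapes (no overlaps), measuring from the bottom-left corner of the bounding box.
Bottom plate: 240 × 14, A = 3 360 mm², y = 7 mm, Ī = 54 880 mm⁴.
Web plate: 12 × 290, A = 3 480 mm², y = 159 mm, Ī = 24 389 000 mm⁴.
Top plate: 160 × 12, A = 1 920 mm², y = 310 mm, Ī = 23 040 mm⁴.
Centroid: ȳ = ΣA·y / ΣA = 133.795 mm.
Transfer each piece to the centroidal x-axis using Ī + A·d² with d = y − 133.795:
  bottom plate: d = -126.795 mm → contributes +54 073 097 mm⁴
  web plate: d = 25.2055 mm → contributes +26 599 900 mm⁴
  top plate: d = 176.205 mm → contributes +59 635 912 mm⁴
Total I = 140 308 910 mm⁴.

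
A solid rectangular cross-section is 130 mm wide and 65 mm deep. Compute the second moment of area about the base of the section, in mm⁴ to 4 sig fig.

The section: 130 × 65, A = 8 450 mm², y = 32.5 mm, Ī = 2 975 104 mm⁴.
Transfer it to the base of the section using Ī + A·d² with d = y − 0:
  the section: d = 32.5 mm → contributes +11 900 417 mm⁴
Total I = 11 900 417 mm⁴.

I_base ≈ 1.190 × 10⁷ mm⁴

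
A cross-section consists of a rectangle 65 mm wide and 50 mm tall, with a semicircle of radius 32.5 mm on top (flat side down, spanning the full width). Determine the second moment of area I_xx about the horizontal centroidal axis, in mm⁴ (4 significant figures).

Treat the section as a set of non-overlapping primitives; coordinates are from the bounding-box lower-left.
Rectangular body: 65 × 50, A = 3 250 mm², y = 25 mm, Ī = 677 083 mm⁴.
Semicircular cap: semicircle r = 32.5, A = 1659.15 mm², y = 63.7934 mm, Ī = 122 452 mm⁴.
Centroid: ȳ = ΣA·y / ΣA = 38.1111 mm.
Transfer each piece to the horizontal centroidal axis using Ī + A·d² with d = y − 38.1111:
  rectangular body: d = -13.1111 mm → contributes +1 235 759 mm⁴
  semicircular cap: d = 25.6824 mm → contributes +1 216 802 mm⁴
Total I = 2 452 561 mm⁴.

I_xx ≈ 2.453 × 10⁶ mm⁴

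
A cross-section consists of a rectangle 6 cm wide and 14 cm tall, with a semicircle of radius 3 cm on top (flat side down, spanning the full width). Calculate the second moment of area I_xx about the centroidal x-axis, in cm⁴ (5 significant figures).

I_xx ≈ 2209.1 cm⁴

Decompose the section into non-overlapping parts with the origin at the bottom-left of its bounding rectangle.
Rectangular body: 6 × 14, A = 84 cm², y = 7 cm, Ī = 1 372 cm⁴.
Semicircular cap: semicircle r = 3, A = 14.13717 cm², y = 15.27324 cm, Ī = 8.890314 cm⁴.
Centroid: ȳ = ΣA·y / ΣA = 8.191803 cm.
Transfer each piece to the centroidal x-axis using Ī + A·d² with d = y − 8.191803:
  rectangular body: d = -1.191803 cm → contributes +1491.313 cm⁴
  semicircular cap: d = 7.081437 cm → contributes +717.8232 cm⁴
Total I = 2209.136 cm⁴.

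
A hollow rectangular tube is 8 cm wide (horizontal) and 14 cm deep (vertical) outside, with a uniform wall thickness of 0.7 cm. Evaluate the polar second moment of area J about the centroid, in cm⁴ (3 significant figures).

Split into non-overlapping primitives; take the origin at the lower-left of the bounding box.
Outer rectangle: 8 × 14, A = 112 cm², y = 7 cm, Ī = 1829.3 cm⁴.
Inner void (subtracted): 6.6 × 12.6, A = 83.16 cm², y = 7 cm, Ī = 1100.2 cm⁴.
By symmetry the centroid is at mid-height, ȳ = 7 cm.
All pieces are centred on the centroidal x-axis, so I = ΣĪ (holes subtracted) = 729.13 cm⁴.
Repeating about the centroidal y-axis gives I_y = 295.46 cm⁴.
Polar second moment: J = I_x + I_y = 1024.6 cm⁴.

J ≈ 1020 cm⁴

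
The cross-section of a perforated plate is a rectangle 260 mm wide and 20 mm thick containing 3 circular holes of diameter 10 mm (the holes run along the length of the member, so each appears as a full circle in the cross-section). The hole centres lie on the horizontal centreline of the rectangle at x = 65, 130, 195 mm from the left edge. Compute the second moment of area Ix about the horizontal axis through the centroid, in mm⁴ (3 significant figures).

Ix ≈ 1.72 × 10⁵ mm⁴

Split into non-overlapping primitives; take the origin at the lower-left of the bounding box.
Plate: 260 × 20, A = 5 200 mm², y = 10 mm, Ī = 173 333 mm⁴.
Hole 1 (subtracted): ⌀10, A = 78.54 mm², y = 10 mm, Ī = 490.87 mm⁴.
Hole 2 (subtracted): ⌀10, A = 78.54 mm², y = 10 mm, Ī = 490.87 mm⁴.
Hole 3 (subtracted): ⌀10, A = 78.54 mm², y = 10 mm, Ī = 490.87 mm⁴.
By symmetry the centroid is at mid-height, ȳ = 10 mm.
All pieces are centred on the horizontal axis through the centroid, so I = ΣĪ (holes subtracted) = 171 861 mm⁴.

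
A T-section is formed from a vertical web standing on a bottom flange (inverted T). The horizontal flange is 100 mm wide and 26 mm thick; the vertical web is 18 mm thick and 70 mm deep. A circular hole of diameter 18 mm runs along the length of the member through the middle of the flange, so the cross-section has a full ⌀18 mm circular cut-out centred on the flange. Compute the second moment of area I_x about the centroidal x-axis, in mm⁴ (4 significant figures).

Decompose the section into non-overlapping parts with the origin at the bottom-left of its bounding rectangle.
Flange: 100 × 26, A = 2 600 mm², y = 13 mm, Ī = 146 467 mm⁴.
Web: 18 × 70, A = 1 260 mm², y = 61 mm, Ī = 514 500 mm⁴.
Hole (subtracted): ⌀18, A = 254.469 mm², y = 13 mm, Ī = 5 153 mm⁴.
Centroid: ȳ = ΣA·y / ΣA = 29.7742 mm.
Transfer each piece to the centroidal x-axis using Ī + A·d² with d = y − 29.7742:
  flange: d = -16.7742 mm → contributes +878 041 mm⁴
  web: d = 31.2258 mm → contributes +1 743 062 mm⁴
  hole: d = -16.7742 mm → contributes −76754.1 mm⁴
Total I = 2 544 348 mm⁴.

I_x ≈ 2.544 × 10⁶ mm⁴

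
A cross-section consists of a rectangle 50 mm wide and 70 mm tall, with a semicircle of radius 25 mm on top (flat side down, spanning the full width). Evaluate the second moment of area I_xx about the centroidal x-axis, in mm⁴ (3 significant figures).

Decompose the section into non-overlapping parts with the origin at the bottom-left of its bounding rectangle.
Rectangular body: 50 × 70, A = 3 500 mm², y = 35 mm, Ī = 1 429 167 mm⁴.
Semicircular cap: semicircle r = 25, A = 981.75 mm², y = 80.61 mm, Ī = 42 874 mm⁴.
Centroid: ȳ = ΣA·y / ΣA = 44.991 mm.
Transfer each piece to the centroidal x-axis using Ī + A·d² with d = y − 44.991:
  rectangular body: d = -9.9912 mm → contributes +1 778 548 mm⁴
  semicircular cap: d = 35.619 mm → contributes +1 288 442 mm⁴
Total I = 3 066 990 mm⁴.

I_xx ≈ 3.07 × 10⁶ mm⁴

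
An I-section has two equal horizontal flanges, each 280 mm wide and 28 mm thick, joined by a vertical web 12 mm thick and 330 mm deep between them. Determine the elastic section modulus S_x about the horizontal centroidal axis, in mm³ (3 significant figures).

S_x ≈ 2.79 × 10⁶ mm³

Decompose the section into non-overlapping parts with the origin at the bottom-left of its bounding rectangle.
Bottom flange: 280 × 28, A = 7 840 mm², y = 14 mm, Ī = 512 213 mm⁴.
Web: 12 × 330, A = 3 960 mm², y = 193 mm, Ī = 35 937 000 mm⁴.
Top flange: 280 × 28, A = 7 840 mm², y = 372 mm, Ī = 512 213 mm⁴.
By symmetry the centroid is at mid-height, ȳ = 193 mm.
Transfer each piece to the horizontal centroidal axis using Ī + A·d² with d = y − 193:
  bottom flange: d = -179 mm → contributes +251 713 653 mm⁴
  web: d = 0 mm → contributes +35 937 000 mm⁴
  top flange: d = 179 mm → contributes +251 713 653 mm⁴
Total I = 539 364 307 mm⁴.
Extreme fibre distance c = 193 mm; S = I/c = 2 794 634 mm³.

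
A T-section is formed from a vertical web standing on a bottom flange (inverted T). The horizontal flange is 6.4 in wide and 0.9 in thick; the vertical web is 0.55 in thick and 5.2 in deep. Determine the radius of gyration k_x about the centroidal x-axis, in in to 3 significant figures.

k_x ≈ 1.69 in

Treat the section as a set of non-overlapping primitives; coordinates are from the bounding-box lower-left.
Flange: 6.4 × 0.9, A = 5.76 in², y = 0.45 in, Ī = 0.3888 in⁴.
Web: 0.55 × 5.2, A = 2.86 in², y = 3.5 in, Ī = 6.4445 in⁴.
Centroid: ȳ = ΣA·y / ΣA = 1.4619 in.
Transfer each piece to the centroidal x-axis using Ī + A·d² with d = y − 1.4619:
  flange: d = -1.0119 in → contributes +6.2873 in⁴
  web: d = 2.0381 in → contributes +18.324 in⁴
Total I = 24.611 in⁴.
Radius of gyration: k = √(I/A) = √(24.611 / 8.62) = 1.6897 in.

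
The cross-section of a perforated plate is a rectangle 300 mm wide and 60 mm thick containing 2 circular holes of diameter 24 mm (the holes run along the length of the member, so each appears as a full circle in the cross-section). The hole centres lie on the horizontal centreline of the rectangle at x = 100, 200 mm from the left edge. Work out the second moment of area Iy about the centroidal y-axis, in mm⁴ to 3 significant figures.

Iy ≈ 1.33 × 10⁸ mm⁴

Treat the section as a set of non-overlapping primitives; coordinates are from the bounding-box lower-left.
Plate: 300 × 60, A = 18 000 mm², x = 150 mm, Ī = 135 000 000 mm⁴.
Hole 1 (subtracted): ⌀24, A = 452.39 mm², x = 100 mm, Ī = 16 286 mm⁴.
Hole 2 (subtracted): ⌀24, A = 452.39 mm², x = 200 mm, Ī = 16 286 mm⁴.
By symmetry the centroid is at mid-width, x̄ = 150 mm.
Transfer each piece to the centroidal y-axis using Ī + A·d² with d = x − 150:
  plate: d = 0 mm → contributes +135 000 000 mm⁴
  hole 1: d = -50 mm → contributes −1 147 259 mm⁴
  hole 2: d = 50 mm → contributes −1 147 259 mm⁴
Total I = 132 705 481 mm⁴.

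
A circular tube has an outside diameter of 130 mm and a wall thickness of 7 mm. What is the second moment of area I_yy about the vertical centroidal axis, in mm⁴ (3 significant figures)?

I_yy ≈ 5.13 × 10⁶ mm⁴

Decompose the section into non-overlapping parts with the origin at the bottom-left of its bounding rectangle.
Outer circle: ⌀130, A = 13 273 mm², x = 65 mm, Ī = 14 019 848 mm⁴.
Bore (subtracted): ⌀116, A = 10 568 mm², x = 65 mm, Ī = 8 887 955 mm⁴.
By symmetry the centroid is at mid-width, x̄ = 65 mm.
All pieces are centred on the vertical centroidal axis, so I = ΣĪ (holes subtracted) = 5 131 893 mm⁴.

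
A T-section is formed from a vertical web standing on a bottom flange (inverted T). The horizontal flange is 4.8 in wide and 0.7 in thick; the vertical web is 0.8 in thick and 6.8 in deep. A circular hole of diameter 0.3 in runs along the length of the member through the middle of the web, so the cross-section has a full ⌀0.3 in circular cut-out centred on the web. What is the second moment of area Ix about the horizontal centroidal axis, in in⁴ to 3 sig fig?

Ix ≈ 50.2 in⁴

Break the section into simple shapes (no overlaps), measuring from the bottom-left corner of the bounding box.
Flange: 4.8 × 0.7, A = 3.36 in², y = 0.35 in, Ī = 0.1372 in⁴.
Web: 0.8 × 6.8, A = 5.44 in², y = 4.1 in, Ī = 20.962 in⁴.
Hole (subtracted): ⌀0.3, A = 0.070686 in², y = 4.1 in, Ī = 0.00039761 in⁴.
Centroid: ȳ = ΣA·y / ΣA = 2.6566 in.
Transfer each piece to the horizontal centroidal axis using Ī + A·d² with d = y − 2.6566:
  flange: d = -2.3066 in → contributes +18.014 in⁴
  web: d = 1.4434 in → contributes +32.296 in⁴
  hole: d = 1.4434 in → contributes −0.14767 in⁴
Total I = 50.162 in⁴.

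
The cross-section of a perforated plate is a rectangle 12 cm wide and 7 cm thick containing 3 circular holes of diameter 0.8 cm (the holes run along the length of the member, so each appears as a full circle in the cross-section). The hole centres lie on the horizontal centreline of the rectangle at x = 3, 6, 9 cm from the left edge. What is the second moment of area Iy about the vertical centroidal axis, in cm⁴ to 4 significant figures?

Break the section into simple shapes (no overlaps), measuring from the bottom-left corner of the bounding box.
Plate: 12 × 7, A = 84 cm², x = 6 cm, Ī = 1 008 cm⁴.
Hole 1 (subtracted): ⌀0.8, A = 0.502655 cm², x = 3 cm, Ī = 0.0201062 cm⁴.
Hole 2 (subtracted): ⌀0.8, A = 0.502655 cm², x = 6 cm, Ī = 0.0201062 cm⁴.
Hole 3 (subtracted): ⌀0.8, A = 0.502655 cm², x = 9 cm, Ī = 0.0201062 cm⁴.
By symmetry the centroid is at mid-width, x̄ = 6 cm.
Transfer each piece to the vertical centroidal axis using Ī + A·d² with d = x − 6:
  plate: d = 0 cm → contributes +1 008 cm⁴
  hole 1: d = -3 cm → contributes −4.544 cm⁴
  hole 2: d = 0 cm → contributes −0.0201062 cm⁴
  hole 3: d = 3 cm → contributes −4.544 cm⁴
Total I = 998.892 cm⁴.

Iy ≈ 998.9 cm⁴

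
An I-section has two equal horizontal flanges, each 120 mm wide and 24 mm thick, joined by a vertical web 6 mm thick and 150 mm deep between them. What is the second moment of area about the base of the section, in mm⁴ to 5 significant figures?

I_base ≈ 1.1084 × 10⁸ mm⁴

Break the section into simple shapes (no overlaps), measuring from the bottom-left corner of the bounding box.
Bottom flange: 120 × 24, A = 2 880 mm², y = 12 mm, Ī = 138 240 mm⁴.
Web: 6 × 150, A = 900 mm², y = 99 mm, Ī = 1 687 500 mm⁴.
Top flange: 120 × 24, A = 2 880 mm², y = 186 mm, Ī = 138 240 mm⁴.
Transfer each piece to the base of the section using Ī + A·d² with d = y − 0:
  bottom flange: d = 12 mm → contributes +552 960 mm⁴
  web: d = 99 mm → contributes +10 508 400 mm⁴
  top flange: d = 186 mm → contributes +99 774 720 mm⁴
Total I = 110 836 080 mm⁴.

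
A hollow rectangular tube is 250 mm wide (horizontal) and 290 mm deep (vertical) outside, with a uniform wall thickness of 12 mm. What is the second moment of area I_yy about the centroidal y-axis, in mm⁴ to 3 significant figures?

Decompose the section into non-overlapping parts with the origin at the bottom-left of its bounding rectangle.
Outer rectangle: 250 × 290, A = 72 500 mm², x = 125 mm, Ī = 377 604 167 mm⁴.
Inner void (subtracted): 226 × 266, A = 60 116 mm², x = 125 mm, Ī = 255 873 735 mm⁴.
By symmetry the centroid is at mid-width, x̄ = 125 mm.
All pieces are centred on the centroidal y-axis, so I = ΣĪ (holes subtracted) = 121 730 432 mm⁴.

I_yy ≈ 1.22 × 10⁸ mm⁴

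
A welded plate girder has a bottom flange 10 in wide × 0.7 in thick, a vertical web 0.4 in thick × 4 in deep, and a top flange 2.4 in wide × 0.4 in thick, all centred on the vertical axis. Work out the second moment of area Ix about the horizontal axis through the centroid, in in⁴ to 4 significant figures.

Break the section into simple shapes (no overlaps), measuring from the bottom-left corner of the bounding box.
Bottom plate: 10 × 0.7, A = 7 in², y = 0.35 in, Ī = 0.285833 in⁴.
Web plate: 0.4 × 4, A = 1.6 in², y = 2.7 in, Ī = 2.13333 in⁴.
Top plate: 2.4 × 0.4, A = 0.96 in², y = 4.9 in, Ī = 0.0128 in⁴.
Centroid: ȳ = ΣA·y / ΣA = 1.20021 in.
Transfer each piece to the horizontal axis through the centroid using Ī + A·d² with d = y − 1.20021:
  bottom plate: d = -0.850209 in → contributes +5.34582 in⁴
  web plate: d = 1.49979 in → contributes +5.73233 in⁴
  top plate: d = 3.69979 in → contributes +13.1537 in⁴
Total I = 24.2319 in⁴.

Ix ≈ 24.23 in⁴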